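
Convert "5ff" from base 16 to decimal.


Input: "5ff" in base 16
Positional expansion:
  Digit '5' (value 5) x 16^2 = 1280
  Digit 'f' (value 15) x 16^1 = 240
  Digit 'f' (value 15) x 16^0 = 15
Sum = 1535

1535


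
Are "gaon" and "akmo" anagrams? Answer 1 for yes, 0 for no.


Strings: "gaon", "akmo"
Sorted first:  agno
Sorted second: akmo
Differ at position 1: 'g' vs 'k' => not anagrams

0


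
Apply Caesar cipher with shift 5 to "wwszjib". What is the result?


Caesar cipher: shift "wwszjib" by 5
  'w' (pos 22) + 5 = pos 1 = 'b'
  'w' (pos 22) + 5 = pos 1 = 'b'
  's' (pos 18) + 5 = pos 23 = 'x'
  'z' (pos 25) + 5 = pos 4 = 'e'
  'j' (pos 9) + 5 = pos 14 = 'o'
  'i' (pos 8) + 5 = pos 13 = 'n'
  'b' (pos 1) + 5 = pos 6 = 'g'
Result: bbxeong

bbxeong


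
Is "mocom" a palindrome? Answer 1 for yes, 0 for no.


Input: mocom
Reversed: mocom
  Compare pos 0 ('m') with pos 4 ('m'): match
  Compare pos 1 ('o') with pos 3 ('o'): match
Result: palindrome

1


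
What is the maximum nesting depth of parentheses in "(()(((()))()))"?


Input: "(()(((()))()))"
Tracking depth:
  Position 0 '(': depth becomes 1
  Position 1 '(': depth becomes 2
  Position 2 ')': depth becomes 1
  Position 3 '(': depth becomes 2
  Position 4 '(': depth becomes 3
  Position 5 '(': depth becomes 4
  Position 6 '(': depth becomes 5
  Position 7 ')': depth becomes 4
  Position 8 ')': depth becomes 3
  Position 9 ')': depth becomes 2
  Position 10 '(': depth becomes 3
  Position 11 ')': depth becomes 2
  Position 12 ')': depth becomes 1
  Position 13 ')': depth becomes 0
Maximum depth reached: 5

5


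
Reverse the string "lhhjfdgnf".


Input: lhhjfdgnf
Reading characters right to left:
  Position 8: 'f'
  Position 7: 'n'
  Position 6: 'g'
  Position 5: 'd'
  Position 4: 'f'
  Position 3: 'j'
  Position 2: 'h'
  Position 1: 'h'
  Position 0: 'l'
Reversed: fngdfjhhl

fngdfjhhl


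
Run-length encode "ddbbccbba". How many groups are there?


Input: ddbbccbba
Scanning for consecutive runs:
  Group 1: 'd' x 2 (positions 0-1)
  Group 2: 'b' x 2 (positions 2-3)
  Group 3: 'c' x 2 (positions 4-5)
  Group 4: 'b' x 2 (positions 6-7)
  Group 5: 'a' x 1 (positions 8-8)
Total groups: 5

5


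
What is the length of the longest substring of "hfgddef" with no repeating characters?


Input: "hfgddef"
Sliding window (track last position of each char):
  Position 0 ('h'): window [0,0] length 1 -- new best
  Position 1 ('f'): window [0,1] length 2 -- new best
  Position 2 ('g'): window [0,2] length 3 -- new best
  Position 3 ('d'): window [0,3] length 4 -- new best
  Position 4 ('d'): repeat (last at 3), move window start to 4
  Position 4 ('d'): window [4,4] length 1
  Position 5 ('e'): window [4,5] length 2
  Position 6 ('f'): window [4,6] length 3
Longest substring with no repeats: "hfgd" with length 4

4


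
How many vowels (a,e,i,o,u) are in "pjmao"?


Input: pjmao
Checking each character:
  'p' at position 0: consonant
  'j' at position 1: consonant
  'm' at position 2: consonant
  'a' at position 3: vowel (running total: 1)
  'o' at position 4: vowel (running total: 2)
Total vowels: 2

2


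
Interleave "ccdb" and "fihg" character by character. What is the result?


Interleaving "ccdb" and "fihg":
  Position 0: 'c' from first, 'f' from second => "cf"
  Position 1: 'c' from first, 'i' from second => "ci"
  Position 2: 'd' from first, 'h' from second => "dh"
  Position 3: 'b' from first, 'g' from second => "bg"
Result: cfcidhbg

cfcidhbg


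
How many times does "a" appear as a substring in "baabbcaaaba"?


Searching for "a" in "baabbcaaaba"
Scanning each position:
  Position 0: "b" => no
  Position 1: "a" => MATCH
  Position 2: "a" => MATCH
  Position 3: "b" => no
  Position 4: "b" => no
  Position 5: "c" => no
  Position 6: "a" => MATCH
  Position 7: "a" => MATCH
  Position 8: "a" => MATCH
  Position 9: "b" => no
  Position 10: "a" => MATCH
Total occurrences: 6

6


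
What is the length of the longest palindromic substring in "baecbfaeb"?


Input: "baecbfaeb"
Checking substrings for palindromes:
  No multi-char palindromic substrings found
Longest palindromic substring: "b" with length 1

1


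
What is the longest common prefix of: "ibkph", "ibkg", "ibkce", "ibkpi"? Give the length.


Words: ibkph, ibkg, ibkce, ibkpi
  Position 0: all 'i' => match
  Position 1: all 'b' => match
  Position 2: all 'k' => match
  Position 3: ('p', 'g', 'c', 'p') => mismatch, stop
LCP = "ibk" (length 3)

3


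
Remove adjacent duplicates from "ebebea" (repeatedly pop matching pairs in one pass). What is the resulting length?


Input: ebebea
Stack-based adjacent duplicate removal:
  Read 'e': push. Stack: e
  Read 'b': push. Stack: eb
  Read 'e': push. Stack: ebe
  Read 'b': push. Stack: ebeb
  Read 'e': push. Stack: ebebe
  Read 'a': push. Stack: ebebea
Final stack: "ebebea" (length 6)

6


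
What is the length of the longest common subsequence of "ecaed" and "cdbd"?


LCS of "ecaed" and "cdbd"
DP table:
           c    d    b    d
      0    0    0    0    0
  e   0    0    0    0    0
  c   0    1    1    1    1
  a   0    1    1    1    1
  e   0    1    1    1    1
  d   0    1    2    2    2
LCS length = dp[5][4] = 2

2


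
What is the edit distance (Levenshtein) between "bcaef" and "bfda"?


Computing edit distance: "bcaef" -> "bfda"
DP table:
           b    f    d    a
      0    1    2    3    4
  b   1    0    1    2    3
  c   2    1    1    2    3
  a   3    2    2    2    2
  e   4    3    3    3    3
  f   5    4    3    4    4
Edit distance = dp[5][4] = 4

4


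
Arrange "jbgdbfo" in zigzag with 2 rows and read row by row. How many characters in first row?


Zigzag "jbgdbfo" into 2 rows:
Placing characters:
  'j' => row 0
  'b' => row 1
  'g' => row 0
  'd' => row 1
  'b' => row 0
  'f' => row 1
  'o' => row 0
Rows:
  Row 0: "jgbo"
  Row 1: "bdf"
First row length: 4

4


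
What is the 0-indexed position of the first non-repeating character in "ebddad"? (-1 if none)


Input: ebddad
Character frequencies:
  'a': 1
  'b': 1
  'd': 3
  'e': 1
Scanning left to right for freq == 1:
  Position 0 ('e'): unique! => answer = 0

0


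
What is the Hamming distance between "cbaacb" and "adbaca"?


Comparing "cbaacb" and "adbaca" position by position:
  Position 0: 'c' vs 'a' => differ
  Position 1: 'b' vs 'd' => differ
  Position 2: 'a' vs 'b' => differ
  Position 3: 'a' vs 'a' => same
  Position 4: 'c' vs 'c' => same
  Position 5: 'b' vs 'a' => differ
Total differences (Hamming distance): 4

4


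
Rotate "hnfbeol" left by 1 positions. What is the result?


Input: "hnfbeol", rotate left by 1
First 1 characters: "h"
Remaining characters: "nfbeol"
Concatenate remaining + first: "nfbeol" + "h" = "nfbeolh"

nfbeolh


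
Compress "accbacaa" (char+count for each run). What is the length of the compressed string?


Input: accbacaa
Runs:
  'a' x 1 => "a1"
  'c' x 2 => "c2"
  'b' x 1 => "b1"
  'a' x 1 => "a1"
  'c' x 1 => "c1"
  'a' x 2 => "a2"
Compressed: "a1c2b1a1c1a2"
Compressed length: 12

12


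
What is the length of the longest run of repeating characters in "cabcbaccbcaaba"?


Input: "cabcbaccbcaaba"
Scanning for longest run:
  Position 1 ('a'): new char, reset run to 1
  Position 2 ('b'): new char, reset run to 1
  Position 3 ('c'): new char, reset run to 1
  Position 4 ('b'): new char, reset run to 1
  Position 5 ('a'): new char, reset run to 1
  Position 6 ('c'): new char, reset run to 1
  Position 7 ('c'): continues run of 'c', length=2
  Position 8 ('b'): new char, reset run to 1
  Position 9 ('c'): new char, reset run to 1
  Position 10 ('a'): new char, reset run to 1
  Position 11 ('a'): continues run of 'a', length=2
  Position 12 ('b'): new char, reset run to 1
  Position 13 ('a'): new char, reset run to 1
Longest run: 'c' with length 2

2


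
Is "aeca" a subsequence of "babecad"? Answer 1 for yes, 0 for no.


Check if "aeca" is a subsequence of "babecad"
Greedy scan:
  Position 0 ('b'): no match needed
  Position 1 ('a'): matches sub[0] = 'a'
  Position 2 ('b'): no match needed
  Position 3 ('e'): matches sub[1] = 'e'
  Position 4 ('c'): matches sub[2] = 'c'
  Position 5 ('a'): matches sub[3] = 'a'
  Position 6 ('d'): no match needed
All 4 characters matched => is a subsequence

1


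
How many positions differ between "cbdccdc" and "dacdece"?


Comparing "cbdccdc" and "dacdece" position by position:
  Position 0: 'c' vs 'd' => DIFFER
  Position 1: 'b' vs 'a' => DIFFER
  Position 2: 'd' vs 'c' => DIFFER
  Position 3: 'c' vs 'd' => DIFFER
  Position 4: 'c' vs 'e' => DIFFER
  Position 5: 'd' vs 'c' => DIFFER
  Position 6: 'c' vs 'e' => DIFFER
Positions that differ: 7

7


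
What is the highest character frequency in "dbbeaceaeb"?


Input: dbbeaceaeb
Character counts:
  'a': 2
  'b': 3
  'c': 1
  'd': 1
  'e': 3
Maximum frequency: 3

3


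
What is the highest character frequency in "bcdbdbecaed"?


Input: bcdbdbecaed
Character counts:
  'a': 1
  'b': 3
  'c': 2
  'd': 3
  'e': 2
Maximum frequency: 3

3


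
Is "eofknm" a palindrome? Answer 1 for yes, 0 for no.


Input: eofknm
Reversed: mnkfoe
  Compare pos 0 ('e') with pos 5 ('m'): MISMATCH
  Compare pos 1 ('o') with pos 4 ('n'): MISMATCH
  Compare pos 2 ('f') with pos 3 ('k'): MISMATCH
Result: not a palindrome

0


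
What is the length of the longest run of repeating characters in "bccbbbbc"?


Input: "bccbbbbc"
Scanning for longest run:
  Position 1 ('c'): new char, reset run to 1
  Position 2 ('c'): continues run of 'c', length=2
  Position 3 ('b'): new char, reset run to 1
  Position 4 ('b'): continues run of 'b', length=2
  Position 5 ('b'): continues run of 'b', length=3
  Position 6 ('b'): continues run of 'b', length=4
  Position 7 ('c'): new char, reset run to 1
Longest run: 'b' with length 4

4


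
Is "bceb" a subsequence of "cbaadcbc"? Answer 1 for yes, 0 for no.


Check if "bceb" is a subsequence of "cbaadcbc"
Greedy scan:
  Position 0 ('c'): no match needed
  Position 1 ('b'): matches sub[0] = 'b'
  Position 2 ('a'): no match needed
  Position 3 ('a'): no match needed
  Position 4 ('d'): no match needed
  Position 5 ('c'): matches sub[1] = 'c'
  Position 6 ('b'): no match needed
  Position 7 ('c'): no match needed
Only matched 2/4 characters => not a subsequence

0


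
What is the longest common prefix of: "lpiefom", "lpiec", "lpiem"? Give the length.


Words: lpiefom, lpiec, lpiem
  Position 0: all 'l' => match
  Position 1: all 'p' => match
  Position 2: all 'i' => match
  Position 3: all 'e' => match
  Position 4: ('f', 'c', 'm') => mismatch, stop
LCP = "lpie" (length 4)

4


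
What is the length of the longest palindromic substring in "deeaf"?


Input: "deeaf"
Checking substrings for palindromes:
  [1:3] "ee" (len 2) => palindrome
Longest palindromic substring: "ee" with length 2

2


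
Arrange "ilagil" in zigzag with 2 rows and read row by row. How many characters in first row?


Zigzag "ilagil" into 2 rows:
Placing characters:
  'i' => row 0
  'l' => row 1
  'a' => row 0
  'g' => row 1
  'i' => row 0
  'l' => row 1
Rows:
  Row 0: "iai"
  Row 1: "lgl"
First row length: 3

3


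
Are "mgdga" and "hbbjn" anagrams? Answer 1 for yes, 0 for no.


Strings: "mgdga", "hbbjn"
Sorted first:  adggm
Sorted second: bbhjn
Differ at position 0: 'a' vs 'b' => not anagrams

0


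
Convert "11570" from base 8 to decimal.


Input: "11570" in base 8
Positional expansion:
  Digit '1' (value 1) x 8^4 = 4096
  Digit '1' (value 1) x 8^3 = 512
  Digit '5' (value 5) x 8^2 = 320
  Digit '7' (value 7) x 8^1 = 56
  Digit '0' (value 0) x 8^0 = 0
Sum = 4984

4984


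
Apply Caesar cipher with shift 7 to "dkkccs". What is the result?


Caesar cipher: shift "dkkccs" by 7
  'd' (pos 3) + 7 = pos 10 = 'k'
  'k' (pos 10) + 7 = pos 17 = 'r'
  'k' (pos 10) + 7 = pos 17 = 'r'
  'c' (pos 2) + 7 = pos 9 = 'j'
  'c' (pos 2) + 7 = pos 9 = 'j'
  's' (pos 18) + 7 = pos 25 = 'z'
Result: krrjjz

krrjjz


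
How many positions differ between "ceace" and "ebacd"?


Comparing "ceace" and "ebacd" position by position:
  Position 0: 'c' vs 'e' => DIFFER
  Position 1: 'e' vs 'b' => DIFFER
  Position 2: 'a' vs 'a' => same
  Position 3: 'c' vs 'c' => same
  Position 4: 'e' vs 'd' => DIFFER
Positions that differ: 3

3


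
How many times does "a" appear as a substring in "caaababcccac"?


Searching for "a" in "caaababcccac"
Scanning each position:
  Position 0: "c" => no
  Position 1: "a" => MATCH
  Position 2: "a" => MATCH
  Position 3: "a" => MATCH
  Position 4: "b" => no
  Position 5: "a" => MATCH
  Position 6: "b" => no
  Position 7: "c" => no
  Position 8: "c" => no
  Position 9: "c" => no
  Position 10: "a" => MATCH
  Position 11: "c" => no
Total occurrences: 5

5


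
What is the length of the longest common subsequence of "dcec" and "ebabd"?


LCS of "dcec" and "ebabd"
DP table:
           e    b    a    b    d
      0    0    0    0    0    0
  d   0    0    0    0    0    1
  c   0    0    0    0    0    1
  e   0    1    1    1    1    1
  c   0    1    1    1    1    1
LCS length = dp[4][5] = 1

1


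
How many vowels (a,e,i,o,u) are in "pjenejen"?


Input: pjenejen
Checking each character:
  'p' at position 0: consonant
  'j' at position 1: consonant
  'e' at position 2: vowel (running total: 1)
  'n' at position 3: consonant
  'e' at position 4: vowel (running total: 2)
  'j' at position 5: consonant
  'e' at position 6: vowel (running total: 3)
  'n' at position 7: consonant
Total vowels: 3

3


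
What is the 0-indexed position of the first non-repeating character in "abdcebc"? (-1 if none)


Input: abdcebc
Character frequencies:
  'a': 1
  'b': 2
  'c': 2
  'd': 1
  'e': 1
Scanning left to right for freq == 1:
  Position 0 ('a'): unique! => answer = 0

0


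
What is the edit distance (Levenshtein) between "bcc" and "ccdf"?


Computing edit distance: "bcc" -> "ccdf"
DP table:
           c    c    d    f
      0    1    2    3    4
  b   1    1    2    3    4
  c   2    1    1    2    3
  c   3    2    1    2    3
Edit distance = dp[3][4] = 3

3


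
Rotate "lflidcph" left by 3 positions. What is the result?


Input: "lflidcph", rotate left by 3
First 3 characters: "lfl"
Remaining characters: "idcph"
Concatenate remaining + first: "idcph" + "lfl" = "idcphlfl"

idcphlfl


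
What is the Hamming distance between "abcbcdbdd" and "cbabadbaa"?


Comparing "abcbcdbdd" and "cbabadbaa" position by position:
  Position 0: 'a' vs 'c' => differ
  Position 1: 'b' vs 'b' => same
  Position 2: 'c' vs 'a' => differ
  Position 3: 'b' vs 'b' => same
  Position 4: 'c' vs 'a' => differ
  Position 5: 'd' vs 'd' => same
  Position 6: 'b' vs 'b' => same
  Position 7: 'd' vs 'a' => differ
  Position 8: 'd' vs 'a' => differ
Total differences (Hamming distance): 5

5


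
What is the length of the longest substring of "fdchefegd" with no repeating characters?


Input: "fdchefegd"
Sliding window (track last position of each char):
  Position 0 ('f'): window [0,0] length 1 -- new best
  Position 1 ('d'): window [0,1] length 2 -- new best
  Position 2 ('c'): window [0,2] length 3 -- new best
  Position 3 ('h'): window [0,3] length 4 -- new best
  Position 4 ('e'): window [0,4] length 5 -- new best
  Position 5 ('f'): repeat (last at 0), move window start to 1
  Position 5 ('f'): window [1,5] length 5
  Position 6 ('e'): repeat (last at 4), move window start to 5
  Position 6 ('e'): window [5,6] length 2
  Position 7 ('g'): window [5,7] length 3
  Position 8 ('d'): window [5,8] length 4
Longest substring with no repeats: "fdche" with length 5

5


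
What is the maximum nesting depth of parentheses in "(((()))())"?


Input: "(((()))())"
Tracking depth:
  Position 0 '(': depth becomes 1
  Position 1 '(': depth becomes 2
  Position 2 '(': depth becomes 3
  Position 3 '(': depth becomes 4
  Position 4 ')': depth becomes 3
  Position 5 ')': depth becomes 2
  Position 6 ')': depth becomes 1
  Position 7 '(': depth becomes 2
  Position 8 ')': depth becomes 1
  Position 9 ')': depth becomes 0
Maximum depth reached: 4

4


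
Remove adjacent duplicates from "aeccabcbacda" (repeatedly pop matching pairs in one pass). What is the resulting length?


Input: aeccabcbacda
Stack-based adjacent duplicate removal:
  Read 'a': push. Stack: a
  Read 'e': push. Stack: ae
  Read 'c': push. Stack: aec
  Read 'c': matches stack top 'c' => pop. Stack: ae
  Read 'a': push. Stack: aea
  Read 'b': push. Stack: aeab
  Read 'c': push. Stack: aeabc
  Read 'b': push. Stack: aeabcb
  Read 'a': push. Stack: aeabcba
  Read 'c': push. Stack: aeabcbac
  Read 'd': push. Stack: aeabcbacd
  Read 'a': push. Stack: aeabcbacda
Final stack: "aeabcbacda" (length 10)

10


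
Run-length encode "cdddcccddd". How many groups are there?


Input: cdddcccddd
Scanning for consecutive runs:
  Group 1: 'c' x 1 (positions 0-0)
  Group 2: 'd' x 3 (positions 1-3)
  Group 3: 'c' x 3 (positions 4-6)
  Group 4: 'd' x 3 (positions 7-9)
Total groups: 4

4


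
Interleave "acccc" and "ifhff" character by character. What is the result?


Interleaving "acccc" and "ifhff":
  Position 0: 'a' from first, 'i' from second => "ai"
  Position 1: 'c' from first, 'f' from second => "cf"
  Position 2: 'c' from first, 'h' from second => "ch"
  Position 3: 'c' from first, 'f' from second => "cf"
  Position 4: 'c' from first, 'f' from second => "cf"
Result: aicfchcfcf

aicfchcfcf


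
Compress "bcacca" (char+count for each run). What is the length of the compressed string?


Input: bcacca
Runs:
  'b' x 1 => "b1"
  'c' x 1 => "c1"
  'a' x 1 => "a1"
  'c' x 2 => "c2"
  'a' x 1 => "a1"
Compressed: "b1c1a1c2a1"
Compressed length: 10

10


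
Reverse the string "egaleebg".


Input: egaleebg
Reading characters right to left:
  Position 7: 'g'
  Position 6: 'b'
  Position 5: 'e'
  Position 4: 'e'
  Position 3: 'l'
  Position 2: 'a'
  Position 1: 'g'
  Position 0: 'e'
Reversed: gbeelage

gbeelage


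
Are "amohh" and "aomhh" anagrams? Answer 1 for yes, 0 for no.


Strings: "amohh", "aomhh"
Sorted first:  ahhmo
Sorted second: ahhmo
Sorted forms match => anagrams

1


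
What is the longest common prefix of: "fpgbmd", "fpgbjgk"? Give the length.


Words: fpgbmd, fpgbjgk
  Position 0: all 'f' => match
  Position 1: all 'p' => match
  Position 2: all 'g' => match
  Position 3: all 'b' => match
  Position 4: ('m', 'j') => mismatch, stop
LCP = "fpgb" (length 4)

4


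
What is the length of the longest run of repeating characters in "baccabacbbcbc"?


Input: "baccabacbbcbc"
Scanning for longest run:
  Position 1 ('a'): new char, reset run to 1
  Position 2 ('c'): new char, reset run to 1
  Position 3 ('c'): continues run of 'c', length=2
  Position 4 ('a'): new char, reset run to 1
  Position 5 ('b'): new char, reset run to 1
  Position 6 ('a'): new char, reset run to 1
  Position 7 ('c'): new char, reset run to 1
  Position 8 ('b'): new char, reset run to 1
  Position 9 ('b'): continues run of 'b', length=2
  Position 10 ('c'): new char, reset run to 1
  Position 11 ('b'): new char, reset run to 1
  Position 12 ('c'): new char, reset run to 1
Longest run: 'c' with length 2

2


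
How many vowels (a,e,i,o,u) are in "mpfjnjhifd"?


Input: mpfjnjhifd
Checking each character:
  'm' at position 0: consonant
  'p' at position 1: consonant
  'f' at position 2: consonant
  'j' at position 3: consonant
  'n' at position 4: consonant
  'j' at position 5: consonant
  'h' at position 6: consonant
  'i' at position 7: vowel (running total: 1)
  'f' at position 8: consonant
  'd' at position 9: consonant
Total vowels: 1

1


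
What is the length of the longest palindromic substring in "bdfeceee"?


Input: "bdfeceee"
Checking substrings for palindromes:
  [3:6] "ece" (len 3) => palindrome
  [5:8] "eee" (len 3) => palindrome
  [5:7] "ee" (len 2) => palindrome
  [6:8] "ee" (len 2) => palindrome
Longest palindromic substring: "ece" with length 3

3


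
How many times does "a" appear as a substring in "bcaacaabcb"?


Searching for "a" in "bcaacaabcb"
Scanning each position:
  Position 0: "b" => no
  Position 1: "c" => no
  Position 2: "a" => MATCH
  Position 3: "a" => MATCH
  Position 4: "c" => no
  Position 5: "a" => MATCH
  Position 6: "a" => MATCH
  Position 7: "b" => no
  Position 8: "c" => no
  Position 9: "b" => no
Total occurrences: 4

4


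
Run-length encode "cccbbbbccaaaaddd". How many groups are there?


Input: cccbbbbccaaaaddd
Scanning for consecutive runs:
  Group 1: 'c' x 3 (positions 0-2)
  Group 2: 'b' x 4 (positions 3-6)
  Group 3: 'c' x 2 (positions 7-8)
  Group 4: 'a' x 4 (positions 9-12)
  Group 5: 'd' x 3 (positions 13-15)
Total groups: 5

5


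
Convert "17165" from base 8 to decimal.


Input: "17165" in base 8
Positional expansion:
  Digit '1' (value 1) x 8^4 = 4096
  Digit '7' (value 7) x 8^3 = 3584
  Digit '1' (value 1) x 8^2 = 64
  Digit '6' (value 6) x 8^1 = 48
  Digit '5' (value 5) x 8^0 = 5
Sum = 7797

7797


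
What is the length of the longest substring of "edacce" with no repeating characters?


Input: "edacce"
Sliding window (track last position of each char):
  Position 0 ('e'): window [0,0] length 1 -- new best
  Position 1 ('d'): window [0,1] length 2 -- new best
  Position 2 ('a'): window [0,2] length 3 -- new best
  Position 3 ('c'): window [0,3] length 4 -- new best
  Position 4 ('c'): repeat (last at 3), move window start to 4
  Position 4 ('c'): window [4,4] length 1
  Position 5 ('e'): window [4,5] length 2
Longest substring with no repeats: "edac" with length 4

4


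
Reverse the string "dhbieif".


Input: dhbieif
Reading characters right to left:
  Position 6: 'f'
  Position 5: 'i'
  Position 4: 'e'
  Position 3: 'i'
  Position 2: 'b'
  Position 1: 'h'
  Position 0: 'd'
Reversed: fieibhd

fieibhd


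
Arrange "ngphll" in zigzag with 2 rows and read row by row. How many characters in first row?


Zigzag "ngphll" into 2 rows:
Placing characters:
  'n' => row 0
  'g' => row 1
  'p' => row 0
  'h' => row 1
  'l' => row 0
  'l' => row 1
Rows:
  Row 0: "npl"
  Row 1: "ghl"
First row length: 3

3


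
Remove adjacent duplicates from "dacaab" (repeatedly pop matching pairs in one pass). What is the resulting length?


Input: dacaab
Stack-based adjacent duplicate removal:
  Read 'd': push. Stack: d
  Read 'a': push. Stack: da
  Read 'c': push. Stack: dac
  Read 'a': push. Stack: daca
  Read 'a': matches stack top 'a' => pop. Stack: dac
  Read 'b': push. Stack: dacb
Final stack: "dacb" (length 4)

4


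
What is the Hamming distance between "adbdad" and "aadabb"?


Comparing "adbdad" and "aadabb" position by position:
  Position 0: 'a' vs 'a' => same
  Position 1: 'd' vs 'a' => differ
  Position 2: 'b' vs 'd' => differ
  Position 3: 'd' vs 'a' => differ
  Position 4: 'a' vs 'b' => differ
  Position 5: 'd' vs 'b' => differ
Total differences (Hamming distance): 5

5


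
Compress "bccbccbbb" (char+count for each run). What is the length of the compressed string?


Input: bccbccbbb
Runs:
  'b' x 1 => "b1"
  'c' x 2 => "c2"
  'b' x 1 => "b1"
  'c' x 2 => "c2"
  'b' x 3 => "b3"
Compressed: "b1c2b1c2b3"
Compressed length: 10

10


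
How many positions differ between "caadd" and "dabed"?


Comparing "caadd" and "dabed" position by position:
  Position 0: 'c' vs 'd' => DIFFER
  Position 1: 'a' vs 'a' => same
  Position 2: 'a' vs 'b' => DIFFER
  Position 3: 'd' vs 'e' => DIFFER
  Position 4: 'd' vs 'd' => same
Positions that differ: 3

3


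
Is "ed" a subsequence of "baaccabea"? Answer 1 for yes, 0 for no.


Check if "ed" is a subsequence of "baaccabea"
Greedy scan:
  Position 0 ('b'): no match needed
  Position 1 ('a'): no match needed
  Position 2 ('a'): no match needed
  Position 3 ('c'): no match needed
  Position 4 ('c'): no match needed
  Position 5 ('a'): no match needed
  Position 6 ('b'): no match needed
  Position 7 ('e'): matches sub[0] = 'e'
  Position 8 ('a'): no match needed
Only matched 1/2 characters => not a subsequence

0


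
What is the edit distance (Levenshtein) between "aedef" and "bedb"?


Computing edit distance: "aedef" -> "bedb"
DP table:
           b    e    d    b
      0    1    2    3    4
  a   1    1    2    3    4
  e   2    2    1    2    3
  d   3    3    2    1    2
  e   4    4    3    2    2
  f   5    5    4    3    3
Edit distance = dp[5][4] = 3

3


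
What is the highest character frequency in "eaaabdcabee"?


Input: eaaabdcabee
Character counts:
  'a': 4
  'b': 2
  'c': 1
  'd': 1
  'e': 3
Maximum frequency: 4

4


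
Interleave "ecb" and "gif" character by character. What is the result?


Interleaving "ecb" and "gif":
  Position 0: 'e' from first, 'g' from second => "eg"
  Position 1: 'c' from first, 'i' from second => "ci"
  Position 2: 'b' from first, 'f' from second => "bf"
Result: egcibf

egcibf


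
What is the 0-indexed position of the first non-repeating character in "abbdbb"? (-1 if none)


Input: abbdbb
Character frequencies:
  'a': 1
  'b': 4
  'd': 1
Scanning left to right for freq == 1:
  Position 0 ('a'): unique! => answer = 0

0


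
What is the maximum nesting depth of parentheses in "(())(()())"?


Input: "(())(()())"
Tracking depth:
  Position 0 '(': depth becomes 1
  Position 1 '(': depth becomes 2
  Position 2 ')': depth becomes 1
  Position 3 ')': depth becomes 0
  Position 4 '(': depth becomes 1
  Position 5 '(': depth becomes 2
  Position 6 ')': depth becomes 1
  Position 7 '(': depth becomes 2
  Position 8 ')': depth becomes 1
  Position 9 ')': depth becomes 0
Maximum depth reached: 2

2


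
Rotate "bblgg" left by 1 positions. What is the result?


Input: "bblgg", rotate left by 1
First 1 characters: "b"
Remaining characters: "blgg"
Concatenate remaining + first: "blgg" + "b" = "blggb"

blggb


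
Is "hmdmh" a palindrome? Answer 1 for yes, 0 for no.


Input: hmdmh
Reversed: hmdmh
  Compare pos 0 ('h') with pos 4 ('h'): match
  Compare pos 1 ('m') with pos 3 ('m'): match
Result: palindrome

1


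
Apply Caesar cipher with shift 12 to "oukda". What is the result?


Caesar cipher: shift "oukda" by 12
  'o' (pos 14) + 12 = pos 0 = 'a'
  'u' (pos 20) + 12 = pos 6 = 'g'
  'k' (pos 10) + 12 = pos 22 = 'w'
  'd' (pos 3) + 12 = pos 15 = 'p'
  'a' (pos 0) + 12 = pos 12 = 'm'
Result: agwpm

agwpm


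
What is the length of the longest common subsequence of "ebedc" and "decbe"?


LCS of "ebedc" and "decbe"
DP table:
           d    e    c    b    e
      0    0    0    0    0    0
  e   0    0    1    1    1    1
  b   0    0    1    1    2    2
  e   0    0    1    1    2    3
  d   0    1    1    1    2    3
  c   0    1    1    2    2    3
LCS length = dp[5][5] = 3

3


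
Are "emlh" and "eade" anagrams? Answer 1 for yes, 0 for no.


Strings: "emlh", "eade"
Sorted first:  ehlm
Sorted second: adee
Differ at position 0: 'e' vs 'a' => not anagrams

0


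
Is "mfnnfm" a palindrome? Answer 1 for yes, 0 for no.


Input: mfnnfm
Reversed: mfnnfm
  Compare pos 0 ('m') with pos 5 ('m'): match
  Compare pos 1 ('f') with pos 4 ('f'): match
  Compare pos 2 ('n') with pos 3 ('n'): match
Result: palindrome

1


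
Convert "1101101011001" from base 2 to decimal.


Input: "1101101011001" in base 2
Positional expansion:
  Digit '1' (value 1) x 2^12 = 4096
  Digit '1' (value 1) x 2^11 = 2048
  Digit '0' (value 0) x 2^10 = 0
  Digit '1' (value 1) x 2^9 = 512
  Digit '1' (value 1) x 2^8 = 256
  Digit '0' (value 0) x 2^7 = 0
  Digit '1' (value 1) x 2^6 = 64
  Digit '0' (value 0) x 2^5 = 0
  Digit '1' (value 1) x 2^4 = 16
  Digit '1' (value 1) x 2^3 = 8
  Digit '0' (value 0) x 2^2 = 0
  Digit '0' (value 0) x 2^1 = 0
  Digit '1' (value 1) x 2^0 = 1
Sum = 7001

7001


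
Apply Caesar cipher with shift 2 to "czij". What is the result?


Caesar cipher: shift "czij" by 2
  'c' (pos 2) + 2 = pos 4 = 'e'
  'z' (pos 25) + 2 = pos 1 = 'b'
  'i' (pos 8) + 2 = pos 10 = 'k'
  'j' (pos 9) + 2 = pos 11 = 'l'
Result: ebkl

ebkl


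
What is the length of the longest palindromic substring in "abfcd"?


Input: "abfcd"
Checking substrings for palindromes:
  No multi-char palindromic substrings found
Longest palindromic substring: "a" with length 1

1


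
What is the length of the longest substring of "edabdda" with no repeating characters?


Input: "edabdda"
Sliding window (track last position of each char):
  Position 0 ('e'): window [0,0] length 1 -- new best
  Position 1 ('d'): window [0,1] length 2 -- new best
  Position 2 ('a'): window [0,2] length 3 -- new best
  Position 3 ('b'): window [0,3] length 4 -- new best
  Position 4 ('d'): repeat (last at 1), move window start to 2
  Position 4 ('d'): window [2,4] length 3
  Position 5 ('d'): repeat (last at 4), move window start to 5
  Position 5 ('d'): window [5,5] length 1
  Position 6 ('a'): window [5,6] length 2
Longest substring with no repeats: "edab" with length 4

4


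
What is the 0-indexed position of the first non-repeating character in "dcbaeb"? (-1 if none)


Input: dcbaeb
Character frequencies:
  'a': 1
  'b': 2
  'c': 1
  'd': 1
  'e': 1
Scanning left to right for freq == 1:
  Position 0 ('d'): unique! => answer = 0

0


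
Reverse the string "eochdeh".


Input: eochdeh
Reading characters right to left:
  Position 6: 'h'
  Position 5: 'e'
  Position 4: 'd'
  Position 3: 'h'
  Position 2: 'c'
  Position 1: 'o'
  Position 0: 'e'
Reversed: hedhcoe

hedhcoe


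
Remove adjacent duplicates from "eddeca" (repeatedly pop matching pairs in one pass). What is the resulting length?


Input: eddeca
Stack-based adjacent duplicate removal:
  Read 'e': push. Stack: e
  Read 'd': push. Stack: ed
  Read 'd': matches stack top 'd' => pop. Stack: e
  Read 'e': matches stack top 'e' => pop. Stack: (empty)
  Read 'c': push. Stack: c
  Read 'a': push. Stack: ca
Final stack: "ca" (length 2)

2


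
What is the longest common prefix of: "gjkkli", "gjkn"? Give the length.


Words: gjkkli, gjkn
  Position 0: all 'g' => match
  Position 1: all 'j' => match
  Position 2: all 'k' => match
  Position 3: ('k', 'n') => mismatch, stop
LCP = "gjk" (length 3)

3


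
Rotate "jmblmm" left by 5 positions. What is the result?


Input: "jmblmm", rotate left by 5
First 5 characters: "jmblm"
Remaining characters: "m"
Concatenate remaining + first: "m" + "jmblm" = "mjmblm"

mjmblm


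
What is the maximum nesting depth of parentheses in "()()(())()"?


Input: "()()(())()"
Tracking depth:
  Position 0 '(': depth becomes 1
  Position 1 ')': depth becomes 0
  Position 2 '(': depth becomes 1
  Position 3 ')': depth becomes 0
  Position 4 '(': depth becomes 1
  Position 5 '(': depth becomes 2
  Position 6 ')': depth becomes 1
  Position 7 ')': depth becomes 0
  Position 8 '(': depth becomes 1
  Position 9 ')': depth becomes 0
Maximum depth reached: 2

2


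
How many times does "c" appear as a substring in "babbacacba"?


Searching for "c" in "babbacacba"
Scanning each position:
  Position 0: "b" => no
  Position 1: "a" => no
  Position 2: "b" => no
  Position 3: "b" => no
  Position 4: "a" => no
  Position 5: "c" => MATCH
  Position 6: "a" => no
  Position 7: "c" => MATCH
  Position 8: "b" => no
  Position 9: "a" => no
Total occurrences: 2

2


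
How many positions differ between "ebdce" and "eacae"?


Comparing "ebdce" and "eacae" position by position:
  Position 0: 'e' vs 'e' => same
  Position 1: 'b' vs 'a' => DIFFER
  Position 2: 'd' vs 'c' => DIFFER
  Position 3: 'c' vs 'a' => DIFFER
  Position 4: 'e' vs 'e' => same
Positions that differ: 3

3


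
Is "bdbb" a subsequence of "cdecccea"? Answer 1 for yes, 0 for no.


Check if "bdbb" is a subsequence of "cdecccea"
Greedy scan:
  Position 0 ('c'): no match needed
  Position 1 ('d'): no match needed
  Position 2 ('e'): no match needed
  Position 3 ('c'): no match needed
  Position 4 ('c'): no match needed
  Position 5 ('c'): no match needed
  Position 6 ('e'): no match needed
  Position 7 ('a'): no match needed
Only matched 0/4 characters => not a subsequence

0


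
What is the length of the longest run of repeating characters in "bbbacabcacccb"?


Input: "bbbacabcacccb"
Scanning for longest run:
  Position 1 ('b'): continues run of 'b', length=2
  Position 2 ('b'): continues run of 'b', length=3
  Position 3 ('a'): new char, reset run to 1
  Position 4 ('c'): new char, reset run to 1
  Position 5 ('a'): new char, reset run to 1
  Position 6 ('b'): new char, reset run to 1
  Position 7 ('c'): new char, reset run to 1
  Position 8 ('a'): new char, reset run to 1
  Position 9 ('c'): new char, reset run to 1
  Position 10 ('c'): continues run of 'c', length=2
  Position 11 ('c'): continues run of 'c', length=3
  Position 12 ('b'): new char, reset run to 1
Longest run: 'b' with length 3

3


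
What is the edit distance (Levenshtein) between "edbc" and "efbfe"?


Computing edit distance: "edbc" -> "efbfe"
DP table:
           e    f    b    f    e
      0    1    2    3    4    5
  e   1    0    1    2    3    4
  d   2    1    1    2    3    4
  b   3    2    2    1    2    3
  c   4    3    3    2    2    3
Edit distance = dp[4][5] = 3

3


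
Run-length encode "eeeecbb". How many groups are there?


Input: eeeecbb
Scanning for consecutive runs:
  Group 1: 'e' x 4 (positions 0-3)
  Group 2: 'c' x 1 (positions 4-4)
  Group 3: 'b' x 2 (positions 5-6)
Total groups: 3

3


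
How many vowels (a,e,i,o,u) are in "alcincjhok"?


Input: alcincjhok
Checking each character:
  'a' at position 0: vowel (running total: 1)
  'l' at position 1: consonant
  'c' at position 2: consonant
  'i' at position 3: vowel (running total: 2)
  'n' at position 4: consonant
  'c' at position 5: consonant
  'j' at position 6: consonant
  'h' at position 7: consonant
  'o' at position 8: vowel (running total: 3)
  'k' at position 9: consonant
Total vowels: 3

3


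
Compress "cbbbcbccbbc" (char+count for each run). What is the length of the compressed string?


Input: cbbbcbccbbc
Runs:
  'c' x 1 => "c1"
  'b' x 3 => "b3"
  'c' x 1 => "c1"
  'b' x 1 => "b1"
  'c' x 2 => "c2"
  'b' x 2 => "b2"
  'c' x 1 => "c1"
Compressed: "c1b3c1b1c2b2c1"
Compressed length: 14

14


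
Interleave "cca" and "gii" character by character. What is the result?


Interleaving "cca" and "gii":
  Position 0: 'c' from first, 'g' from second => "cg"
  Position 1: 'c' from first, 'i' from second => "ci"
  Position 2: 'a' from first, 'i' from second => "ai"
Result: cgciai

cgciai


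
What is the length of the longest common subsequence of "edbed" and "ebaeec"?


LCS of "edbed" and "ebaeec"
DP table:
           e    b    a    e    e    c
      0    0    0    0    0    0    0
  e   0    1    1    1    1    1    1
  d   0    1    1    1    1    1    1
  b   0    1    2    2    2    2    2
  e   0    1    2    2    3    3    3
  d   0    1    2    2    3    3    3
LCS length = dp[5][6] = 3

3


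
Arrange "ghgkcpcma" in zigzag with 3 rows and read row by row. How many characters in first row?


Zigzag "ghgkcpcma" into 3 rows:
Placing characters:
  'g' => row 0
  'h' => row 1
  'g' => row 2
  'k' => row 1
  'c' => row 0
  'p' => row 1
  'c' => row 2
  'm' => row 1
  'a' => row 0
Rows:
  Row 0: "gca"
  Row 1: "hkpm"
  Row 2: "gc"
First row length: 3

3


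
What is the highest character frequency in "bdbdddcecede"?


Input: bdbdddcecede
Character counts:
  'b': 2
  'c': 2
  'd': 5
  'e': 3
Maximum frequency: 5

5


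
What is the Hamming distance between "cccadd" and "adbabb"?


Comparing "cccadd" and "adbabb" position by position:
  Position 0: 'c' vs 'a' => differ
  Position 1: 'c' vs 'd' => differ
  Position 2: 'c' vs 'b' => differ
  Position 3: 'a' vs 'a' => same
  Position 4: 'd' vs 'b' => differ
  Position 5: 'd' vs 'b' => differ
Total differences (Hamming distance): 5

5


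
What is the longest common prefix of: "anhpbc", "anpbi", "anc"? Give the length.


Words: anhpbc, anpbi, anc
  Position 0: all 'a' => match
  Position 1: all 'n' => match
  Position 2: ('h', 'p', 'c') => mismatch, stop
LCP = "an" (length 2)

2


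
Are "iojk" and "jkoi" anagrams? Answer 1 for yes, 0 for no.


Strings: "iojk", "jkoi"
Sorted first:  ijko
Sorted second: ijko
Sorted forms match => anagrams

1


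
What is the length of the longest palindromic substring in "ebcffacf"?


Input: "ebcffacf"
Checking substrings for palindromes:
  [3:5] "ff" (len 2) => palindrome
Longest palindromic substring: "ff" with length 2

2


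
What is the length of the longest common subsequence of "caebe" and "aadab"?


LCS of "caebe" and "aadab"
DP table:
           a    a    d    a    b
      0    0    0    0    0    0
  c   0    0    0    0    0    0
  a   0    1    1    1    1    1
  e   0    1    1    1    1    1
  b   0    1    1    1    1    2
  e   0    1    1    1    1    2
LCS length = dp[5][5] = 2

2


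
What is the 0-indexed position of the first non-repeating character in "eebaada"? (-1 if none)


Input: eebaada
Character frequencies:
  'a': 3
  'b': 1
  'd': 1
  'e': 2
Scanning left to right for freq == 1:
  Position 0 ('e'): freq=2, skip
  Position 1 ('e'): freq=2, skip
  Position 2 ('b'): unique! => answer = 2

2


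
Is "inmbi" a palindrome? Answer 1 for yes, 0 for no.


Input: inmbi
Reversed: ibmni
  Compare pos 0 ('i') with pos 4 ('i'): match
  Compare pos 1 ('n') with pos 3 ('b'): MISMATCH
Result: not a palindrome

0


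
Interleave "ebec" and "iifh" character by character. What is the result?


Interleaving "ebec" and "iifh":
  Position 0: 'e' from first, 'i' from second => "ei"
  Position 1: 'b' from first, 'i' from second => "bi"
  Position 2: 'e' from first, 'f' from second => "ef"
  Position 3: 'c' from first, 'h' from second => "ch"
Result: eibiefch

eibiefch


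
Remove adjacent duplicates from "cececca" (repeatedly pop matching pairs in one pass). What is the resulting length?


Input: cececca
Stack-based adjacent duplicate removal:
  Read 'c': push. Stack: c
  Read 'e': push. Stack: ce
  Read 'c': push. Stack: cec
  Read 'e': push. Stack: cece
  Read 'c': push. Stack: cecec
  Read 'c': matches stack top 'c' => pop. Stack: cece
  Read 'a': push. Stack: cecea
Final stack: "cecea" (length 5)

5


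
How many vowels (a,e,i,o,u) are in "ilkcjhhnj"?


Input: ilkcjhhnj
Checking each character:
  'i' at position 0: vowel (running total: 1)
  'l' at position 1: consonant
  'k' at position 2: consonant
  'c' at position 3: consonant
  'j' at position 4: consonant
  'h' at position 5: consonant
  'h' at position 6: consonant
  'n' at position 7: consonant
  'j' at position 8: consonant
Total vowels: 1

1


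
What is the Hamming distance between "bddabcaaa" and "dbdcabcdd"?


Comparing "bddabcaaa" and "dbdcabcdd" position by position:
  Position 0: 'b' vs 'd' => differ
  Position 1: 'd' vs 'b' => differ
  Position 2: 'd' vs 'd' => same
  Position 3: 'a' vs 'c' => differ
  Position 4: 'b' vs 'a' => differ
  Position 5: 'c' vs 'b' => differ
  Position 6: 'a' vs 'c' => differ
  Position 7: 'a' vs 'd' => differ
  Position 8: 'a' vs 'd' => differ
Total differences (Hamming distance): 8

8


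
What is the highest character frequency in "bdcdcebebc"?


Input: bdcdcebebc
Character counts:
  'b': 3
  'c': 3
  'd': 2
  'e': 2
Maximum frequency: 3

3


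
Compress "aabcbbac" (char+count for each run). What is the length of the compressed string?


Input: aabcbbac
Runs:
  'a' x 2 => "a2"
  'b' x 1 => "b1"
  'c' x 1 => "c1"
  'b' x 2 => "b2"
  'a' x 1 => "a1"
  'c' x 1 => "c1"
Compressed: "a2b1c1b2a1c1"
Compressed length: 12

12


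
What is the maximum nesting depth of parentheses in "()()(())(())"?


Input: "()()(())(())"
Tracking depth:
  Position 0 '(': depth becomes 1
  Position 1 ')': depth becomes 0
  Position 2 '(': depth becomes 1
  Position 3 ')': depth becomes 0
  Position 4 '(': depth becomes 1
  Position 5 '(': depth becomes 2
  Position 6 ')': depth becomes 1
  Position 7 ')': depth becomes 0
  Position 8 '(': depth becomes 1
  Position 9 '(': depth becomes 2
  Position 10 ')': depth becomes 1
  Position 11 ')': depth becomes 0
Maximum depth reached: 2

2
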